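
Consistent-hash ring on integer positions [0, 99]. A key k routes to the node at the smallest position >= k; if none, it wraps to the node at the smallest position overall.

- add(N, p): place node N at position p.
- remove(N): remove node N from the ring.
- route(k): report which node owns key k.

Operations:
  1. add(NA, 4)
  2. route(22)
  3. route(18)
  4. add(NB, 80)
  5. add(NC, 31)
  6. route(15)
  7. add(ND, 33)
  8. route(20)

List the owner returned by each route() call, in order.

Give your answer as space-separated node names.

Op 1: add NA@4 -> ring=[4:NA]
Op 2: route key 22: none >= 22, wrap to smallest pos 4 -> NA
Op 3: route key 18: none >= 18, wrap to smallest pos 4 -> NA
Op 4: add NB@80 -> ring=[4:NA,80:NB]
Op 5: add NC@31 -> ring=[4:NA,31:NC,80:NB]
Op 6: route key 15: smallest pos >= 15 is 31 -> NC
Op 7: add ND@33 -> ring=[4:NA,31:NC,33:ND,80:NB]
Op 8: route key 20: smallest pos >= 20 is 31 -> NC

Answer: NA NA NC NC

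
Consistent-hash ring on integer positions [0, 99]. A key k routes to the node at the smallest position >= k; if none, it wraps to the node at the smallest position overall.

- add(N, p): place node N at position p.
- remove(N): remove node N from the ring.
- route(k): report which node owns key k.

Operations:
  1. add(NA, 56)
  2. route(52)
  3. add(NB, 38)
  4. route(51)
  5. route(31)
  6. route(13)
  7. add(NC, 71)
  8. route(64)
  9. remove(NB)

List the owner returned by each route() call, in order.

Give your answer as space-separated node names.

Op 1: add NA@56 -> ring=[56:NA]
Op 2: route key 52: smallest pos >= 52 is 56 -> NA
Op 3: add NB@38 -> ring=[38:NB,56:NA]
Op 4: route key 51: smallest pos >= 51 is 56 -> NA
Op 5: route key 31: smallest pos >= 31 is 38 -> NB
Op 6: route key 13: smallest pos >= 13 is 38 -> NB
Op 7: add NC@71 -> ring=[38:NB,56:NA,71:NC]
Op 8: route key 64: smallest pos >= 64 is 71 -> NC
Op 9: remove NB -> ring=[56:NA,71:NC]

Answer: NA NA NB NB NC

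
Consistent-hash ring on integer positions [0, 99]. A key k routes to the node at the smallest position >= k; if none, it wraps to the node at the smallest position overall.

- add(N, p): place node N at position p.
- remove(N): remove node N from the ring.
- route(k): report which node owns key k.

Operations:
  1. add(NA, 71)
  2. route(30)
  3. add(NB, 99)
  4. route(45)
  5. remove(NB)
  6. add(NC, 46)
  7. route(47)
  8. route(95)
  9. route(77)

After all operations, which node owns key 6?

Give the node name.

Answer: NC

Derivation:
Op 1: add NA@71 -> ring=[71:NA]
Op 2: route key 30: smallest pos >= 30 is 71 -> NA
Op 3: add NB@99 -> ring=[71:NA,99:NB]
Op 4: route key 45: smallest pos >= 45 is 71 -> NA
Op 5: remove NB -> ring=[71:NA]
Op 6: add NC@46 -> ring=[46:NC,71:NA]
Op 7: route key 47: smallest pos >= 47 is 71 -> NA
Op 8: route key 95: none >= 95, wrap to smallest pos 46 -> NC
Op 9: route key 77: none >= 77, wrap to smallest pos 46 -> NC
Final route key 6: smallest pos >= 6 is 46 -> NC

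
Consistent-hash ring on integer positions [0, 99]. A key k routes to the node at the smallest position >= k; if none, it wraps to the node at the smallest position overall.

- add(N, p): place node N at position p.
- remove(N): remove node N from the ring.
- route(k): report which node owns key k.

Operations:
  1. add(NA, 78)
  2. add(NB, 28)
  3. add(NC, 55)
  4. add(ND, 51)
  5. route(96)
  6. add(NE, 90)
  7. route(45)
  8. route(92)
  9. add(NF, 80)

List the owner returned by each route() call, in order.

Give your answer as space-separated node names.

Answer: NB ND NB

Derivation:
Op 1: add NA@78 -> ring=[78:NA]
Op 2: add NB@28 -> ring=[28:NB,78:NA]
Op 3: add NC@55 -> ring=[28:NB,55:NC,78:NA]
Op 4: add ND@51 -> ring=[28:NB,51:ND,55:NC,78:NA]
Op 5: route key 96: none >= 96, wrap to smallest pos 28 -> NB
Op 6: add NE@90 -> ring=[28:NB,51:ND,55:NC,78:NA,90:NE]
Op 7: route key 45: smallest pos >= 45 is 51 -> ND
Op 8: route key 92: none >= 92, wrap to smallest pos 28 -> NB
Op 9: add NF@80 -> ring=[28:NB,51:ND,55:NC,78:NA,80:NF,90:NE]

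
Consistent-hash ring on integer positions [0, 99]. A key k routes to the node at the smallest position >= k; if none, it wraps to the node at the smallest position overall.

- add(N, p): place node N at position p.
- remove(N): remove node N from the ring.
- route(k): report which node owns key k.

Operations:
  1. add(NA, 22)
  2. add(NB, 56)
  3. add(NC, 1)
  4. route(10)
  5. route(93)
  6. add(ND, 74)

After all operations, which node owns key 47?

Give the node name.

Answer: NB

Derivation:
Op 1: add NA@22 -> ring=[22:NA]
Op 2: add NB@56 -> ring=[22:NA,56:NB]
Op 3: add NC@1 -> ring=[1:NC,22:NA,56:NB]
Op 4: route key 10: smallest pos >= 10 is 22 -> NA
Op 5: route key 93: none >= 93, wrap to smallest pos 1 -> NC
Op 6: add ND@74 -> ring=[1:NC,22:NA,56:NB,74:ND]
Final route key 47: smallest pos >= 47 is 56 -> NB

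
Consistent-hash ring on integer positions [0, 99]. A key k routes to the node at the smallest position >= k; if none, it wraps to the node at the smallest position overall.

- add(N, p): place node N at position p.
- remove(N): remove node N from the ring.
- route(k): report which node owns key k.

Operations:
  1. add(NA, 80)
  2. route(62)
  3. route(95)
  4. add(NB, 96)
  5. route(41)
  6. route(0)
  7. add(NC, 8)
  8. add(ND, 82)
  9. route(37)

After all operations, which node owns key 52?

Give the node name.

Answer: NA

Derivation:
Op 1: add NA@80 -> ring=[80:NA]
Op 2: route key 62: smallest pos >= 62 is 80 -> NA
Op 3: route key 95: none >= 95, wrap to smallest pos 80 -> NA
Op 4: add NB@96 -> ring=[80:NA,96:NB]
Op 5: route key 41: smallest pos >= 41 is 80 -> NA
Op 6: route key 0: smallest pos >= 0 is 80 -> NA
Op 7: add NC@8 -> ring=[8:NC,80:NA,96:NB]
Op 8: add ND@82 -> ring=[8:NC,80:NA,82:ND,96:NB]
Op 9: route key 37: smallest pos >= 37 is 80 -> NA
Final route key 52: smallest pos >= 52 is 80 -> NA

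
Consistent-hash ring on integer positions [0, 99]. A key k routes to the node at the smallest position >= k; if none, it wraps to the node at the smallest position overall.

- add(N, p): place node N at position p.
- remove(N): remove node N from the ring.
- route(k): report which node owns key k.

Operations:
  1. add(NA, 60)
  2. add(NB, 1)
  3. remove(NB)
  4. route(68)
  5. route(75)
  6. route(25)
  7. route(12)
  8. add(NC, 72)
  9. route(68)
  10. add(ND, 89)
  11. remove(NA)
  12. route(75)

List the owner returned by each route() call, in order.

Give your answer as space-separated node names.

Op 1: add NA@60 -> ring=[60:NA]
Op 2: add NB@1 -> ring=[1:NB,60:NA]
Op 3: remove NB -> ring=[60:NA]
Op 4: route key 68: none >= 68, wrap to smallest pos 60 -> NA
Op 5: route key 75: none >= 75, wrap to smallest pos 60 -> NA
Op 6: route key 25: smallest pos >= 25 is 60 -> NA
Op 7: route key 12: smallest pos >= 12 is 60 -> NA
Op 8: add NC@72 -> ring=[60:NA,72:NC]
Op 9: route key 68: smallest pos >= 68 is 72 -> NC
Op 10: add ND@89 -> ring=[60:NA,72:NC,89:ND]
Op 11: remove NA -> ring=[72:NC,89:ND]
Op 12: route key 75: smallest pos >= 75 is 89 -> ND

Answer: NA NA NA NA NC ND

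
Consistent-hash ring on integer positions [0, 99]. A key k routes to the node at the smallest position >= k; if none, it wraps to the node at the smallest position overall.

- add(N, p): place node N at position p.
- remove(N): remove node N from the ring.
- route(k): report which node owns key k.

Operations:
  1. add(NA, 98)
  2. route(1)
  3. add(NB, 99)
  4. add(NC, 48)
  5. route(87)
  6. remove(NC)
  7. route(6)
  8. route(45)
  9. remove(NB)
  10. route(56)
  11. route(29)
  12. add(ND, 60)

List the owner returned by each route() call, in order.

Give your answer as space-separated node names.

Op 1: add NA@98 -> ring=[98:NA]
Op 2: route key 1: smallest pos >= 1 is 98 -> NA
Op 3: add NB@99 -> ring=[98:NA,99:NB]
Op 4: add NC@48 -> ring=[48:NC,98:NA,99:NB]
Op 5: route key 87: smallest pos >= 87 is 98 -> NA
Op 6: remove NC -> ring=[98:NA,99:NB]
Op 7: route key 6: smallest pos >= 6 is 98 -> NA
Op 8: route key 45: smallest pos >= 45 is 98 -> NA
Op 9: remove NB -> ring=[98:NA]
Op 10: route key 56: smallest pos >= 56 is 98 -> NA
Op 11: route key 29: smallest pos >= 29 is 98 -> NA
Op 12: add ND@60 -> ring=[60:ND,98:NA]

Answer: NA NA NA NA NA NA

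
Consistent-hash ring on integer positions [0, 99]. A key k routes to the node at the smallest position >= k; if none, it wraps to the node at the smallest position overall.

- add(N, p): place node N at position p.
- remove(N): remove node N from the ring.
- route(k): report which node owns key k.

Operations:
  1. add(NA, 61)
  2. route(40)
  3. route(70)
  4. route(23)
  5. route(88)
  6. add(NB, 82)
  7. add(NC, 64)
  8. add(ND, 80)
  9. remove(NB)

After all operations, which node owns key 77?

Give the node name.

Answer: ND

Derivation:
Op 1: add NA@61 -> ring=[61:NA]
Op 2: route key 40: smallest pos >= 40 is 61 -> NA
Op 3: route key 70: none >= 70, wrap to smallest pos 61 -> NA
Op 4: route key 23: smallest pos >= 23 is 61 -> NA
Op 5: route key 88: none >= 88, wrap to smallest pos 61 -> NA
Op 6: add NB@82 -> ring=[61:NA,82:NB]
Op 7: add NC@64 -> ring=[61:NA,64:NC,82:NB]
Op 8: add ND@80 -> ring=[61:NA,64:NC,80:ND,82:NB]
Op 9: remove NB -> ring=[61:NA,64:NC,80:ND]
Final route key 77: smallest pos >= 77 is 80 -> ND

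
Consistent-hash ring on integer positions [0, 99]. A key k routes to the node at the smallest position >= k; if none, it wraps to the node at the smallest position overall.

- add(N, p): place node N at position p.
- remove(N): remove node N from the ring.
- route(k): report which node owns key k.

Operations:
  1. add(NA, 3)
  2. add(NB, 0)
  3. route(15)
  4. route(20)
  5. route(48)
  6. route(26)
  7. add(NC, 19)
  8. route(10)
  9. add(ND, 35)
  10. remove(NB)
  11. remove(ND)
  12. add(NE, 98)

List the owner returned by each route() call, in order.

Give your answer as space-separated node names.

Op 1: add NA@3 -> ring=[3:NA]
Op 2: add NB@0 -> ring=[0:NB,3:NA]
Op 3: route key 15: none >= 15, wrap to smallest pos 0 -> NB
Op 4: route key 20: none >= 20, wrap to smallest pos 0 -> NB
Op 5: route key 48: none >= 48, wrap to smallest pos 0 -> NB
Op 6: route key 26: none >= 26, wrap to smallest pos 0 -> NB
Op 7: add NC@19 -> ring=[0:NB,3:NA,19:NC]
Op 8: route key 10: smallest pos >= 10 is 19 -> NC
Op 9: add ND@35 -> ring=[0:NB,3:NA,19:NC,35:ND]
Op 10: remove NB -> ring=[3:NA,19:NC,35:ND]
Op 11: remove ND -> ring=[3:NA,19:NC]
Op 12: add NE@98 -> ring=[3:NA,19:NC,98:NE]

Answer: NB NB NB NB NC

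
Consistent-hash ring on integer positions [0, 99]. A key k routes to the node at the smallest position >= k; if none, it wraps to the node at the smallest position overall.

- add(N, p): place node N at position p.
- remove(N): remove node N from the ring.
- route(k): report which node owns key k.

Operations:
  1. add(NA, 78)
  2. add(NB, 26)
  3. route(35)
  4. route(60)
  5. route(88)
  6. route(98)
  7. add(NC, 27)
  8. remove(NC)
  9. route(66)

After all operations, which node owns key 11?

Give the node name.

Answer: NB

Derivation:
Op 1: add NA@78 -> ring=[78:NA]
Op 2: add NB@26 -> ring=[26:NB,78:NA]
Op 3: route key 35: smallest pos >= 35 is 78 -> NA
Op 4: route key 60: smallest pos >= 60 is 78 -> NA
Op 5: route key 88: none >= 88, wrap to smallest pos 26 -> NB
Op 6: route key 98: none >= 98, wrap to smallest pos 26 -> NB
Op 7: add NC@27 -> ring=[26:NB,27:NC,78:NA]
Op 8: remove NC -> ring=[26:NB,78:NA]
Op 9: route key 66: smallest pos >= 66 is 78 -> NA
Final route key 11: smallest pos >= 11 is 26 -> NB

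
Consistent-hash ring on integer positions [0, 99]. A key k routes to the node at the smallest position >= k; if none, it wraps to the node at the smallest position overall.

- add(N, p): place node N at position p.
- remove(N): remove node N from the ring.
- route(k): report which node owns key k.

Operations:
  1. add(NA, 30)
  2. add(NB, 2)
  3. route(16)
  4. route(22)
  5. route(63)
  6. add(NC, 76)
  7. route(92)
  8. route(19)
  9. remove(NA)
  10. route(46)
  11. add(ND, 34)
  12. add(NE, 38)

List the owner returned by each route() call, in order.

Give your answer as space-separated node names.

Op 1: add NA@30 -> ring=[30:NA]
Op 2: add NB@2 -> ring=[2:NB,30:NA]
Op 3: route key 16: smallest pos >= 16 is 30 -> NA
Op 4: route key 22: smallest pos >= 22 is 30 -> NA
Op 5: route key 63: none >= 63, wrap to smallest pos 2 -> NB
Op 6: add NC@76 -> ring=[2:NB,30:NA,76:NC]
Op 7: route key 92: none >= 92, wrap to smallest pos 2 -> NB
Op 8: route key 19: smallest pos >= 19 is 30 -> NA
Op 9: remove NA -> ring=[2:NB,76:NC]
Op 10: route key 46: smallest pos >= 46 is 76 -> NC
Op 11: add ND@34 -> ring=[2:NB,34:ND,76:NC]
Op 12: add NE@38 -> ring=[2:NB,34:ND,38:NE,76:NC]

Answer: NA NA NB NB NA NC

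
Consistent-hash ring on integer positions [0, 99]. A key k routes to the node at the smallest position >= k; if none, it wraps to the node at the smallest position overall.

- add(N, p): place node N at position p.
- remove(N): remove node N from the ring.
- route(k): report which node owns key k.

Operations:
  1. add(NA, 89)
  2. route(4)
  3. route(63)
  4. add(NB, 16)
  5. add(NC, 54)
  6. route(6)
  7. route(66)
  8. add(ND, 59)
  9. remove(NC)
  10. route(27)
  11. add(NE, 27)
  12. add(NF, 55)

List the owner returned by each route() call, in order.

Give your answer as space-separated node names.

Answer: NA NA NB NA ND

Derivation:
Op 1: add NA@89 -> ring=[89:NA]
Op 2: route key 4: smallest pos >= 4 is 89 -> NA
Op 3: route key 63: smallest pos >= 63 is 89 -> NA
Op 4: add NB@16 -> ring=[16:NB,89:NA]
Op 5: add NC@54 -> ring=[16:NB,54:NC,89:NA]
Op 6: route key 6: smallest pos >= 6 is 16 -> NB
Op 7: route key 66: smallest pos >= 66 is 89 -> NA
Op 8: add ND@59 -> ring=[16:NB,54:NC,59:ND,89:NA]
Op 9: remove NC -> ring=[16:NB,59:ND,89:NA]
Op 10: route key 27: smallest pos >= 27 is 59 -> ND
Op 11: add NE@27 -> ring=[16:NB,27:NE,59:ND,89:NA]
Op 12: add NF@55 -> ring=[16:NB,27:NE,55:NF,59:ND,89:NA]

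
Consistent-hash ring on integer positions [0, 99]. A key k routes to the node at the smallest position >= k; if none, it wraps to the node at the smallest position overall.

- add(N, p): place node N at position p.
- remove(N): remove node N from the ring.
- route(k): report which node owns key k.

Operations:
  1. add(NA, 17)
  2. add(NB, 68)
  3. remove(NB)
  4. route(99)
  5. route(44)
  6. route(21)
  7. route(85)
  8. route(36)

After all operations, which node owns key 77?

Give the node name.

Op 1: add NA@17 -> ring=[17:NA]
Op 2: add NB@68 -> ring=[17:NA,68:NB]
Op 3: remove NB -> ring=[17:NA]
Op 4: route key 99: none >= 99, wrap to smallest pos 17 -> NA
Op 5: route key 44: none >= 44, wrap to smallest pos 17 -> NA
Op 6: route key 21: none >= 21, wrap to smallest pos 17 -> NA
Op 7: route key 85: none >= 85, wrap to smallest pos 17 -> NA
Op 8: route key 36: none >= 36, wrap to smallest pos 17 -> NA
Final route key 77: none >= 77, wrap to smallest pos 17 -> NA

Answer: NA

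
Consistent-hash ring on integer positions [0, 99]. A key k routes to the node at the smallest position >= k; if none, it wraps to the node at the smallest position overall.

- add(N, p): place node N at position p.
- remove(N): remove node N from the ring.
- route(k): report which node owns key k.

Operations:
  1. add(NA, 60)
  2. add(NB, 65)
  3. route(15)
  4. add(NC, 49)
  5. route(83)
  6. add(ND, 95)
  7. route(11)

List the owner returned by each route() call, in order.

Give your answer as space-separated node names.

Op 1: add NA@60 -> ring=[60:NA]
Op 2: add NB@65 -> ring=[60:NA,65:NB]
Op 3: route key 15: smallest pos >= 15 is 60 -> NA
Op 4: add NC@49 -> ring=[49:NC,60:NA,65:NB]
Op 5: route key 83: none >= 83, wrap to smallest pos 49 -> NC
Op 6: add ND@95 -> ring=[49:NC,60:NA,65:NB,95:ND]
Op 7: route key 11: smallest pos >= 11 is 49 -> NC

Answer: NA NC NC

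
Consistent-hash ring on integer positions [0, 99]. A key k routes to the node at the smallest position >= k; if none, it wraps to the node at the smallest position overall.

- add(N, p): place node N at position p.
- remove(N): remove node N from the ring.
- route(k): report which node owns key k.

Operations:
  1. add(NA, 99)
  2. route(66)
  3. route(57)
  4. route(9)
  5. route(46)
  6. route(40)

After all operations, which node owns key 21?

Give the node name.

Answer: NA

Derivation:
Op 1: add NA@99 -> ring=[99:NA]
Op 2: route key 66: smallest pos >= 66 is 99 -> NA
Op 3: route key 57: smallest pos >= 57 is 99 -> NA
Op 4: route key 9: smallest pos >= 9 is 99 -> NA
Op 5: route key 46: smallest pos >= 46 is 99 -> NA
Op 6: route key 40: smallest pos >= 40 is 99 -> NA
Final route key 21: smallest pos >= 21 is 99 -> NA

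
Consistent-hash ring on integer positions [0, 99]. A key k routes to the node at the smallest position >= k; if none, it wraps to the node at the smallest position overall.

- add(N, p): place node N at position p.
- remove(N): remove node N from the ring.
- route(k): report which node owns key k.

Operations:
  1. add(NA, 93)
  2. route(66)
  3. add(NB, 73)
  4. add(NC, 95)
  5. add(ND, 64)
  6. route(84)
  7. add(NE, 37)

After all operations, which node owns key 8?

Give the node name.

Op 1: add NA@93 -> ring=[93:NA]
Op 2: route key 66: smallest pos >= 66 is 93 -> NA
Op 3: add NB@73 -> ring=[73:NB,93:NA]
Op 4: add NC@95 -> ring=[73:NB,93:NA,95:NC]
Op 5: add ND@64 -> ring=[64:ND,73:NB,93:NA,95:NC]
Op 6: route key 84: smallest pos >= 84 is 93 -> NA
Op 7: add NE@37 -> ring=[37:NE,64:ND,73:NB,93:NA,95:NC]
Final route key 8: smallest pos >= 8 is 37 -> NE

Answer: NE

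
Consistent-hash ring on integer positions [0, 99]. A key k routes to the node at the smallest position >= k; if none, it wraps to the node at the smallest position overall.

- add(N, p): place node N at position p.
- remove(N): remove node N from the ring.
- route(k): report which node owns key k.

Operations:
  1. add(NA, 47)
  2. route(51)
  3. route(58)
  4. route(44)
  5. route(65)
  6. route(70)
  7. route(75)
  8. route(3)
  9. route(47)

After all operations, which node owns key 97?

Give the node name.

Answer: NA

Derivation:
Op 1: add NA@47 -> ring=[47:NA]
Op 2: route key 51: none >= 51, wrap to smallest pos 47 -> NA
Op 3: route key 58: none >= 58, wrap to smallest pos 47 -> NA
Op 4: route key 44: smallest pos >= 44 is 47 -> NA
Op 5: route key 65: none >= 65, wrap to smallest pos 47 -> NA
Op 6: route key 70: none >= 70, wrap to smallest pos 47 -> NA
Op 7: route key 75: none >= 75, wrap to smallest pos 47 -> NA
Op 8: route key 3: smallest pos >= 3 is 47 -> NA
Op 9: route key 47: smallest pos >= 47 is 47 -> NA
Final route key 97: none >= 97, wrap to smallest pos 47 -> NA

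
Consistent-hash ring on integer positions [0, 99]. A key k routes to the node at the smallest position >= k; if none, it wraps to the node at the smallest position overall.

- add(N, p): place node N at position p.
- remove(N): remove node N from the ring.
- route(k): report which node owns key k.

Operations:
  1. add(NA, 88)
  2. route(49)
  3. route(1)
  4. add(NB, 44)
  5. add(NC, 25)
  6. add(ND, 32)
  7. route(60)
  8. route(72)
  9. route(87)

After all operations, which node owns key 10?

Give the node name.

Answer: NC

Derivation:
Op 1: add NA@88 -> ring=[88:NA]
Op 2: route key 49: smallest pos >= 49 is 88 -> NA
Op 3: route key 1: smallest pos >= 1 is 88 -> NA
Op 4: add NB@44 -> ring=[44:NB,88:NA]
Op 5: add NC@25 -> ring=[25:NC,44:NB,88:NA]
Op 6: add ND@32 -> ring=[25:NC,32:ND,44:NB,88:NA]
Op 7: route key 60: smallest pos >= 60 is 88 -> NA
Op 8: route key 72: smallest pos >= 72 is 88 -> NA
Op 9: route key 87: smallest pos >= 87 is 88 -> NA
Final route key 10: smallest pos >= 10 is 25 -> NC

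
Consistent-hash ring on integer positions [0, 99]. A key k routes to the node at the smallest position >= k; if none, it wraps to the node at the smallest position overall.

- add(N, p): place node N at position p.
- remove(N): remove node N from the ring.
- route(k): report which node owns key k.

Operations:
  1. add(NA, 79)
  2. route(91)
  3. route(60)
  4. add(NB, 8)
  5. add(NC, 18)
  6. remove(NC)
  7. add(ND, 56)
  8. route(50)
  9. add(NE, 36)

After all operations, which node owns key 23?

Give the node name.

Answer: NE

Derivation:
Op 1: add NA@79 -> ring=[79:NA]
Op 2: route key 91: none >= 91, wrap to smallest pos 79 -> NA
Op 3: route key 60: smallest pos >= 60 is 79 -> NA
Op 4: add NB@8 -> ring=[8:NB,79:NA]
Op 5: add NC@18 -> ring=[8:NB,18:NC,79:NA]
Op 6: remove NC -> ring=[8:NB,79:NA]
Op 7: add ND@56 -> ring=[8:NB,56:ND,79:NA]
Op 8: route key 50: smallest pos >= 50 is 56 -> ND
Op 9: add NE@36 -> ring=[8:NB,36:NE,56:ND,79:NA]
Final route key 23: smallest pos >= 23 is 36 -> NE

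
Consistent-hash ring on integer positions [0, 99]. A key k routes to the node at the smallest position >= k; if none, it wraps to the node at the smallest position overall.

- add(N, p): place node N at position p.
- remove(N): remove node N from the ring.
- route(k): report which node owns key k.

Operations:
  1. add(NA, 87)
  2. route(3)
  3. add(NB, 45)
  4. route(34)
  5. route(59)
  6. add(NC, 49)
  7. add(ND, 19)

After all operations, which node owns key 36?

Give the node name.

Answer: NB

Derivation:
Op 1: add NA@87 -> ring=[87:NA]
Op 2: route key 3: smallest pos >= 3 is 87 -> NA
Op 3: add NB@45 -> ring=[45:NB,87:NA]
Op 4: route key 34: smallest pos >= 34 is 45 -> NB
Op 5: route key 59: smallest pos >= 59 is 87 -> NA
Op 6: add NC@49 -> ring=[45:NB,49:NC,87:NA]
Op 7: add ND@19 -> ring=[19:ND,45:NB,49:NC,87:NA]
Final route key 36: smallest pos >= 36 is 45 -> NB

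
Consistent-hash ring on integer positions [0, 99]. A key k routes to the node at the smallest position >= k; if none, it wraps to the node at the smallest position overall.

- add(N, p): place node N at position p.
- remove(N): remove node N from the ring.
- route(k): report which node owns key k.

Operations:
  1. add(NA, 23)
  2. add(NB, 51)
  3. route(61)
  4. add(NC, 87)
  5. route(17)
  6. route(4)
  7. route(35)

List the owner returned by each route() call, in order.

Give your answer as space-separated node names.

Answer: NA NA NA NB

Derivation:
Op 1: add NA@23 -> ring=[23:NA]
Op 2: add NB@51 -> ring=[23:NA,51:NB]
Op 3: route key 61: none >= 61, wrap to smallest pos 23 -> NA
Op 4: add NC@87 -> ring=[23:NA,51:NB,87:NC]
Op 5: route key 17: smallest pos >= 17 is 23 -> NA
Op 6: route key 4: smallest pos >= 4 is 23 -> NA
Op 7: route key 35: smallest pos >= 35 is 51 -> NB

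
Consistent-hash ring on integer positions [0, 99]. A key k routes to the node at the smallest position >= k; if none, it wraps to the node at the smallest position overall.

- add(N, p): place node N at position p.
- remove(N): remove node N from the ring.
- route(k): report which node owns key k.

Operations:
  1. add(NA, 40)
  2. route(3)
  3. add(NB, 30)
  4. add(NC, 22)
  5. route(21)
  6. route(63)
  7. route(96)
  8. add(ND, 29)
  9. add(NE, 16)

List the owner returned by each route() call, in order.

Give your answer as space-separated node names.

Answer: NA NC NC NC

Derivation:
Op 1: add NA@40 -> ring=[40:NA]
Op 2: route key 3: smallest pos >= 3 is 40 -> NA
Op 3: add NB@30 -> ring=[30:NB,40:NA]
Op 4: add NC@22 -> ring=[22:NC,30:NB,40:NA]
Op 5: route key 21: smallest pos >= 21 is 22 -> NC
Op 6: route key 63: none >= 63, wrap to smallest pos 22 -> NC
Op 7: route key 96: none >= 96, wrap to smallest pos 22 -> NC
Op 8: add ND@29 -> ring=[22:NC,29:ND,30:NB,40:NA]
Op 9: add NE@16 -> ring=[16:NE,22:NC,29:ND,30:NB,40:NA]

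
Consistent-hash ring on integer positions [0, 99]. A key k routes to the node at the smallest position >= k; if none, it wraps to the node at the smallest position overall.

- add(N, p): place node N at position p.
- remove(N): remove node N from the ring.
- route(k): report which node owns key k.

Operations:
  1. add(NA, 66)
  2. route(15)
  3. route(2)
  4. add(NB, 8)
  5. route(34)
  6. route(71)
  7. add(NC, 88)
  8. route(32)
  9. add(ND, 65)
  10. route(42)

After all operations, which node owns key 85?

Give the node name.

Op 1: add NA@66 -> ring=[66:NA]
Op 2: route key 15: smallest pos >= 15 is 66 -> NA
Op 3: route key 2: smallest pos >= 2 is 66 -> NA
Op 4: add NB@8 -> ring=[8:NB,66:NA]
Op 5: route key 34: smallest pos >= 34 is 66 -> NA
Op 6: route key 71: none >= 71, wrap to smallest pos 8 -> NB
Op 7: add NC@88 -> ring=[8:NB,66:NA,88:NC]
Op 8: route key 32: smallest pos >= 32 is 66 -> NA
Op 9: add ND@65 -> ring=[8:NB,65:ND,66:NA,88:NC]
Op 10: route key 42: smallest pos >= 42 is 65 -> ND
Final route key 85: smallest pos >= 85 is 88 -> NC

Answer: NC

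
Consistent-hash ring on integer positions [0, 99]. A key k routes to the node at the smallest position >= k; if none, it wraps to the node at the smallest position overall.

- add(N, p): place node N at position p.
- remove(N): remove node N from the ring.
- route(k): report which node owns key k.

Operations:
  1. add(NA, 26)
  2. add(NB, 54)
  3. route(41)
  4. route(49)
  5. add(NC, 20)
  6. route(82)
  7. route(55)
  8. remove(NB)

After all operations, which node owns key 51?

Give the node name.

Answer: NC

Derivation:
Op 1: add NA@26 -> ring=[26:NA]
Op 2: add NB@54 -> ring=[26:NA,54:NB]
Op 3: route key 41: smallest pos >= 41 is 54 -> NB
Op 4: route key 49: smallest pos >= 49 is 54 -> NB
Op 5: add NC@20 -> ring=[20:NC,26:NA,54:NB]
Op 6: route key 82: none >= 82, wrap to smallest pos 20 -> NC
Op 7: route key 55: none >= 55, wrap to smallest pos 20 -> NC
Op 8: remove NB -> ring=[20:NC,26:NA]
Final route key 51: none >= 51, wrap to smallest pos 20 -> NC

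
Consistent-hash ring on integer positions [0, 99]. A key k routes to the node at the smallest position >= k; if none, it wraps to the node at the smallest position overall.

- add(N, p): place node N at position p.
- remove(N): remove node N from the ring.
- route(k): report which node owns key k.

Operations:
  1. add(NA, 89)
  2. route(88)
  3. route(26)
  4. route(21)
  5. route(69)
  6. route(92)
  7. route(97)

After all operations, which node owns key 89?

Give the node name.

Answer: NA

Derivation:
Op 1: add NA@89 -> ring=[89:NA]
Op 2: route key 88: smallest pos >= 88 is 89 -> NA
Op 3: route key 26: smallest pos >= 26 is 89 -> NA
Op 4: route key 21: smallest pos >= 21 is 89 -> NA
Op 5: route key 69: smallest pos >= 69 is 89 -> NA
Op 6: route key 92: none >= 92, wrap to smallest pos 89 -> NA
Op 7: route key 97: none >= 97, wrap to smallest pos 89 -> NA
Final route key 89: smallest pos >= 89 is 89 -> NA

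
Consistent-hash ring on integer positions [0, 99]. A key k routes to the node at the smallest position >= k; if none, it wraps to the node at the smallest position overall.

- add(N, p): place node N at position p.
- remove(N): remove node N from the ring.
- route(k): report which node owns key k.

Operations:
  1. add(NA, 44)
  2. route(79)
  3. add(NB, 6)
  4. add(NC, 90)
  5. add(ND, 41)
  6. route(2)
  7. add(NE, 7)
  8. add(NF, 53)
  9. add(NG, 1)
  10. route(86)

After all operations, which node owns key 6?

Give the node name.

Answer: NB

Derivation:
Op 1: add NA@44 -> ring=[44:NA]
Op 2: route key 79: none >= 79, wrap to smallest pos 44 -> NA
Op 3: add NB@6 -> ring=[6:NB,44:NA]
Op 4: add NC@90 -> ring=[6:NB,44:NA,90:NC]
Op 5: add ND@41 -> ring=[6:NB,41:ND,44:NA,90:NC]
Op 6: route key 2: smallest pos >= 2 is 6 -> NB
Op 7: add NE@7 -> ring=[6:NB,7:NE,41:ND,44:NA,90:NC]
Op 8: add NF@53 -> ring=[6:NB,7:NE,41:ND,44:NA,53:NF,90:NC]
Op 9: add NG@1 -> ring=[1:NG,6:NB,7:NE,41:ND,44:NA,53:NF,90:NC]
Op 10: route key 86: smallest pos >= 86 is 90 -> NC
Final route key 6: smallest pos >= 6 is 6 -> NB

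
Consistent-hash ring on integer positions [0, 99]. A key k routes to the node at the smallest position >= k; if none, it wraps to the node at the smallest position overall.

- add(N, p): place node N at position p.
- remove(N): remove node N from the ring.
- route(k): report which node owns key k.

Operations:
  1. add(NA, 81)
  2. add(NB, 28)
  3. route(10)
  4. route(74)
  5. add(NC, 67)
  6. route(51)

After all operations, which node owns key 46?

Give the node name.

Op 1: add NA@81 -> ring=[81:NA]
Op 2: add NB@28 -> ring=[28:NB,81:NA]
Op 3: route key 10: smallest pos >= 10 is 28 -> NB
Op 4: route key 74: smallest pos >= 74 is 81 -> NA
Op 5: add NC@67 -> ring=[28:NB,67:NC,81:NA]
Op 6: route key 51: smallest pos >= 51 is 67 -> NC
Final route key 46: smallest pos >= 46 is 67 -> NC

Answer: NC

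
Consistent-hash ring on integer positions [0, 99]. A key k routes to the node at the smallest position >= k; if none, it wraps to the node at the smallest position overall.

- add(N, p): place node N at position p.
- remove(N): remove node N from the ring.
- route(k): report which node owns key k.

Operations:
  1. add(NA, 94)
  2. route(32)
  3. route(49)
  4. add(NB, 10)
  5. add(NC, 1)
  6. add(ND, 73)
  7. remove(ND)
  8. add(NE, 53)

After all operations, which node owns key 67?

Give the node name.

Op 1: add NA@94 -> ring=[94:NA]
Op 2: route key 32: smallest pos >= 32 is 94 -> NA
Op 3: route key 49: smallest pos >= 49 is 94 -> NA
Op 4: add NB@10 -> ring=[10:NB,94:NA]
Op 5: add NC@1 -> ring=[1:NC,10:NB,94:NA]
Op 6: add ND@73 -> ring=[1:NC,10:NB,73:ND,94:NA]
Op 7: remove ND -> ring=[1:NC,10:NB,94:NA]
Op 8: add NE@53 -> ring=[1:NC,10:NB,53:NE,94:NA]
Final route key 67: smallest pos >= 67 is 94 -> NA

Answer: NA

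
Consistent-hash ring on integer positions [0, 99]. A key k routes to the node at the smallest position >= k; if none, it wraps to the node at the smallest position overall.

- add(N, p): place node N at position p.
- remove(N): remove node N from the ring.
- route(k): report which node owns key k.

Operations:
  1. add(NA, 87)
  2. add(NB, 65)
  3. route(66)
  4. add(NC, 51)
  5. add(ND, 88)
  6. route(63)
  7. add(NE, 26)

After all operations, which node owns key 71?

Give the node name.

Op 1: add NA@87 -> ring=[87:NA]
Op 2: add NB@65 -> ring=[65:NB,87:NA]
Op 3: route key 66: smallest pos >= 66 is 87 -> NA
Op 4: add NC@51 -> ring=[51:NC,65:NB,87:NA]
Op 5: add ND@88 -> ring=[51:NC,65:NB,87:NA,88:ND]
Op 6: route key 63: smallest pos >= 63 is 65 -> NB
Op 7: add NE@26 -> ring=[26:NE,51:NC,65:NB,87:NA,88:ND]
Final route key 71: smallest pos >= 71 is 87 -> NA

Answer: NA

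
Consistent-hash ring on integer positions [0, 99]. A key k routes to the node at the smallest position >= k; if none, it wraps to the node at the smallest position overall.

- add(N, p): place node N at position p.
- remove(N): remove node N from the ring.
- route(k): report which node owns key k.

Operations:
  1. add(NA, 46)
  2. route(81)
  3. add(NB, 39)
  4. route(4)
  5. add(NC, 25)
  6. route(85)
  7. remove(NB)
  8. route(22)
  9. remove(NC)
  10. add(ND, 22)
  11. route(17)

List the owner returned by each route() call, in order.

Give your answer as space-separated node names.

Op 1: add NA@46 -> ring=[46:NA]
Op 2: route key 81: none >= 81, wrap to smallest pos 46 -> NA
Op 3: add NB@39 -> ring=[39:NB,46:NA]
Op 4: route key 4: smallest pos >= 4 is 39 -> NB
Op 5: add NC@25 -> ring=[25:NC,39:NB,46:NA]
Op 6: route key 85: none >= 85, wrap to smallest pos 25 -> NC
Op 7: remove NB -> ring=[25:NC,46:NA]
Op 8: route key 22: smallest pos >= 22 is 25 -> NC
Op 9: remove NC -> ring=[46:NA]
Op 10: add ND@22 -> ring=[22:ND,46:NA]
Op 11: route key 17: smallest pos >= 17 is 22 -> ND

Answer: NA NB NC NC ND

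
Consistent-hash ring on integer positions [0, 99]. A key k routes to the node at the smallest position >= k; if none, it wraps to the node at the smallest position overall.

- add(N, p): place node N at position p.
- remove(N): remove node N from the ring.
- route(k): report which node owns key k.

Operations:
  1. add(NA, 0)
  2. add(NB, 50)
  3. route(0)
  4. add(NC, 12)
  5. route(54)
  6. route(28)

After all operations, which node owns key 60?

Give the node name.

Answer: NA

Derivation:
Op 1: add NA@0 -> ring=[0:NA]
Op 2: add NB@50 -> ring=[0:NA,50:NB]
Op 3: route key 0: smallest pos >= 0 is 0 -> NA
Op 4: add NC@12 -> ring=[0:NA,12:NC,50:NB]
Op 5: route key 54: none >= 54, wrap to smallest pos 0 -> NA
Op 6: route key 28: smallest pos >= 28 is 50 -> NB
Final route key 60: none >= 60, wrap to smallest pos 0 -> NA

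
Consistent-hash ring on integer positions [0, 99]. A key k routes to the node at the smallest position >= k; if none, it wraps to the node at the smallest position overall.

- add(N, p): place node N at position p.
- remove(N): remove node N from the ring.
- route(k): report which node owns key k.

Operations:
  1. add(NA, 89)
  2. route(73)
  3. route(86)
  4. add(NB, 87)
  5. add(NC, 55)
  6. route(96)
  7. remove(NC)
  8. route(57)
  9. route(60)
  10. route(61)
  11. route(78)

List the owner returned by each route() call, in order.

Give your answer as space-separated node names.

Answer: NA NA NC NB NB NB NB

Derivation:
Op 1: add NA@89 -> ring=[89:NA]
Op 2: route key 73: smallest pos >= 73 is 89 -> NA
Op 3: route key 86: smallest pos >= 86 is 89 -> NA
Op 4: add NB@87 -> ring=[87:NB,89:NA]
Op 5: add NC@55 -> ring=[55:NC,87:NB,89:NA]
Op 6: route key 96: none >= 96, wrap to smallest pos 55 -> NC
Op 7: remove NC -> ring=[87:NB,89:NA]
Op 8: route key 57: smallest pos >= 57 is 87 -> NB
Op 9: route key 60: smallest pos >= 60 is 87 -> NB
Op 10: route key 61: smallest pos >= 61 is 87 -> NB
Op 11: route key 78: smallest pos >= 78 is 87 -> NB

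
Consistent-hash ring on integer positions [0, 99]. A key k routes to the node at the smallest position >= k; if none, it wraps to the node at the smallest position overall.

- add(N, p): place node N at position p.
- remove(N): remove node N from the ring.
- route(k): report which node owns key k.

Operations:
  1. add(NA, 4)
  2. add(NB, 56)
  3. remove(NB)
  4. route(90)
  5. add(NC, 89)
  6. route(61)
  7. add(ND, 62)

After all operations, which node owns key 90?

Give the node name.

Answer: NA

Derivation:
Op 1: add NA@4 -> ring=[4:NA]
Op 2: add NB@56 -> ring=[4:NA,56:NB]
Op 3: remove NB -> ring=[4:NA]
Op 4: route key 90: none >= 90, wrap to smallest pos 4 -> NA
Op 5: add NC@89 -> ring=[4:NA,89:NC]
Op 6: route key 61: smallest pos >= 61 is 89 -> NC
Op 7: add ND@62 -> ring=[4:NA,62:ND,89:NC]
Final route key 90: none >= 90, wrap to smallest pos 4 -> NA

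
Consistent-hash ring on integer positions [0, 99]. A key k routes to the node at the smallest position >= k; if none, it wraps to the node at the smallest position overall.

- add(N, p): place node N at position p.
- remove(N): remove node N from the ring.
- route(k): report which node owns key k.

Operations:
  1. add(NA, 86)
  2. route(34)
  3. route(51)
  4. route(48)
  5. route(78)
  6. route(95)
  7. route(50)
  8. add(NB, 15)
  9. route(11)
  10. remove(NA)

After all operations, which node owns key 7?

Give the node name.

Op 1: add NA@86 -> ring=[86:NA]
Op 2: route key 34: smallest pos >= 34 is 86 -> NA
Op 3: route key 51: smallest pos >= 51 is 86 -> NA
Op 4: route key 48: smallest pos >= 48 is 86 -> NA
Op 5: route key 78: smallest pos >= 78 is 86 -> NA
Op 6: route key 95: none >= 95, wrap to smallest pos 86 -> NA
Op 7: route key 50: smallest pos >= 50 is 86 -> NA
Op 8: add NB@15 -> ring=[15:NB,86:NA]
Op 9: route key 11: smallest pos >= 11 is 15 -> NB
Op 10: remove NA -> ring=[15:NB]
Final route key 7: smallest pos >= 7 is 15 -> NB

Answer: NB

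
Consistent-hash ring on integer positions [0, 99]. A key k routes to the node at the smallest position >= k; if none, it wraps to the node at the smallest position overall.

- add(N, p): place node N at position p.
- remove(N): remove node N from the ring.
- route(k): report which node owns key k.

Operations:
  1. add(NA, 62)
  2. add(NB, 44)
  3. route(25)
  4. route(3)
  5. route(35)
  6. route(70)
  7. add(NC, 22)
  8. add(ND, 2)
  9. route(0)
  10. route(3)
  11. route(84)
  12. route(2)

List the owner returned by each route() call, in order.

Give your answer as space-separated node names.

Answer: NB NB NB NB ND NC ND ND

Derivation:
Op 1: add NA@62 -> ring=[62:NA]
Op 2: add NB@44 -> ring=[44:NB,62:NA]
Op 3: route key 25: smallest pos >= 25 is 44 -> NB
Op 4: route key 3: smallest pos >= 3 is 44 -> NB
Op 5: route key 35: smallest pos >= 35 is 44 -> NB
Op 6: route key 70: none >= 70, wrap to smallest pos 44 -> NB
Op 7: add NC@22 -> ring=[22:NC,44:NB,62:NA]
Op 8: add ND@2 -> ring=[2:ND,22:NC,44:NB,62:NA]
Op 9: route key 0: smallest pos >= 0 is 2 -> ND
Op 10: route key 3: smallest pos >= 3 is 22 -> NC
Op 11: route key 84: none >= 84, wrap to smallest pos 2 -> ND
Op 12: route key 2: smallest pos >= 2 is 2 -> ND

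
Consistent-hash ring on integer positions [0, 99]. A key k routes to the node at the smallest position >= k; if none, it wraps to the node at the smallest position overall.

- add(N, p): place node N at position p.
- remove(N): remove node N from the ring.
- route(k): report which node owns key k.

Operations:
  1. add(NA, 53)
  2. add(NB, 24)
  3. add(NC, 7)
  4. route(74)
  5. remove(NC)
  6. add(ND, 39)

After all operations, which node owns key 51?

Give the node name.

Op 1: add NA@53 -> ring=[53:NA]
Op 2: add NB@24 -> ring=[24:NB,53:NA]
Op 3: add NC@7 -> ring=[7:NC,24:NB,53:NA]
Op 4: route key 74: none >= 74, wrap to smallest pos 7 -> NC
Op 5: remove NC -> ring=[24:NB,53:NA]
Op 6: add ND@39 -> ring=[24:NB,39:ND,53:NA]
Final route key 51: smallest pos >= 51 is 53 -> NA

Answer: NA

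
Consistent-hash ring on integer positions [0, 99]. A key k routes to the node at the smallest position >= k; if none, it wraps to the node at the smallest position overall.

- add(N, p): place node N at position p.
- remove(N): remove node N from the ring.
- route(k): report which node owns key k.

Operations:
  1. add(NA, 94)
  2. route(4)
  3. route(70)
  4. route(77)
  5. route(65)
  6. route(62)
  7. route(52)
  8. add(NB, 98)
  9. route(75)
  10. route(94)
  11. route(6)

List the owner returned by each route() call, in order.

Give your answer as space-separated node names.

Op 1: add NA@94 -> ring=[94:NA]
Op 2: route key 4: smallest pos >= 4 is 94 -> NA
Op 3: route key 70: smallest pos >= 70 is 94 -> NA
Op 4: route key 77: smallest pos >= 77 is 94 -> NA
Op 5: route key 65: smallest pos >= 65 is 94 -> NA
Op 6: route key 62: smallest pos >= 62 is 94 -> NA
Op 7: route key 52: smallest pos >= 52 is 94 -> NA
Op 8: add NB@98 -> ring=[94:NA,98:NB]
Op 9: route key 75: smallest pos >= 75 is 94 -> NA
Op 10: route key 94: smallest pos >= 94 is 94 -> NA
Op 11: route key 6: smallest pos >= 6 is 94 -> NA

Answer: NA NA NA NA NA NA NA NA NA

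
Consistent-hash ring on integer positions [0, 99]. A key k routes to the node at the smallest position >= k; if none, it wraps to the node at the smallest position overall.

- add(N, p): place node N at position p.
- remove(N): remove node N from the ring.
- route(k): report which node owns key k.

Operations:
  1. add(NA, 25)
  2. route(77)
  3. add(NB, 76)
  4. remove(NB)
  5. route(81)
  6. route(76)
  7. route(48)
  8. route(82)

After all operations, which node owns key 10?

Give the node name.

Answer: NA

Derivation:
Op 1: add NA@25 -> ring=[25:NA]
Op 2: route key 77: none >= 77, wrap to smallest pos 25 -> NA
Op 3: add NB@76 -> ring=[25:NA,76:NB]
Op 4: remove NB -> ring=[25:NA]
Op 5: route key 81: none >= 81, wrap to smallest pos 25 -> NA
Op 6: route key 76: none >= 76, wrap to smallest pos 25 -> NA
Op 7: route key 48: none >= 48, wrap to smallest pos 25 -> NA
Op 8: route key 82: none >= 82, wrap to smallest pos 25 -> NA
Final route key 10: smallest pos >= 10 is 25 -> NA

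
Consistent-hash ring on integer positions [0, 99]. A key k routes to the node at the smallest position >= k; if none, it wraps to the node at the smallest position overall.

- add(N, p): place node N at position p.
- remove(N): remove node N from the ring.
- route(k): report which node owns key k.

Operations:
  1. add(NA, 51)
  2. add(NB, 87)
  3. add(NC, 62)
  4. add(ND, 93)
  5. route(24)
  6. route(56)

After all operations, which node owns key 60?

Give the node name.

Op 1: add NA@51 -> ring=[51:NA]
Op 2: add NB@87 -> ring=[51:NA,87:NB]
Op 3: add NC@62 -> ring=[51:NA,62:NC,87:NB]
Op 4: add ND@93 -> ring=[51:NA,62:NC,87:NB,93:ND]
Op 5: route key 24: smallest pos >= 24 is 51 -> NA
Op 6: route key 56: smallest pos >= 56 is 62 -> NC
Final route key 60: smallest pos >= 60 is 62 -> NC

Answer: NC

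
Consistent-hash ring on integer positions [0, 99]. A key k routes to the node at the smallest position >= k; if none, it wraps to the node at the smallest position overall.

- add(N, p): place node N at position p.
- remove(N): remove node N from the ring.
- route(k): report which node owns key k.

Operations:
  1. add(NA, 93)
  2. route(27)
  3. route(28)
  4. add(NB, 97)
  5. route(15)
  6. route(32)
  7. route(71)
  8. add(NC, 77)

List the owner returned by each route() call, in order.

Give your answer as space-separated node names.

Op 1: add NA@93 -> ring=[93:NA]
Op 2: route key 27: smallest pos >= 27 is 93 -> NA
Op 3: route key 28: smallest pos >= 28 is 93 -> NA
Op 4: add NB@97 -> ring=[93:NA,97:NB]
Op 5: route key 15: smallest pos >= 15 is 93 -> NA
Op 6: route key 32: smallest pos >= 32 is 93 -> NA
Op 7: route key 71: smallest pos >= 71 is 93 -> NA
Op 8: add NC@77 -> ring=[77:NC,93:NA,97:NB]

Answer: NA NA NA NA NA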